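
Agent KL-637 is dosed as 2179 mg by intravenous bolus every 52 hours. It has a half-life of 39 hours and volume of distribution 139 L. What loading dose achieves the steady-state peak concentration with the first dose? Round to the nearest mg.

f = (1/2)^(52/39) ≈ 0.396850; accumulation ratio R = 1/(1−f) ≈ 1.65796.
Loading dose to hit Cmax,ss on first dose: D_load = D_maint·R ≈ 2179 × 1.65796 ≈ 3612.69 mg.

3613 mg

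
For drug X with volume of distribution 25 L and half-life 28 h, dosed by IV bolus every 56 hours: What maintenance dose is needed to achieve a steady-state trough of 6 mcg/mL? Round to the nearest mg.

τ/t½ = 56/28 ≈ 2, so f = (1/2)^(56/28) ≈ 0.250000.
Cmin,ss = (D/Vd)·f/(1−f), so D = Cmin,ss·Vd·(1−f)/f.
D = 6 × 25 × (1−f)/f ≈ 6 × 25 × 3.00000 ≈ 450.00 mg.

450 mg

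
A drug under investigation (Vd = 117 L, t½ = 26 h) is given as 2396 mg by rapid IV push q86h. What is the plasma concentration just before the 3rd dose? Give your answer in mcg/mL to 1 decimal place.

f = (1/2)^(τ/t½) = (1/2)^(86/26) ≈ 0.1010.
C₀ = D/Vd = 2396/117 ≈ 20.479 mcg/mL.
Before the 3rd dose, 2 doses have been given. Superposition: Cmin = C₀·(f + f²).
≈ 20.479 × (0.1010 + 0.0102) ≈ 20.479 × 0.1112 ≈ 2.277 mcg/mL.

2.3 mcg/mL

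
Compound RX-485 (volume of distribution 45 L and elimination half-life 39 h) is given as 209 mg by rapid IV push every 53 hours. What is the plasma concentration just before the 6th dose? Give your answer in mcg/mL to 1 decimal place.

2.9 mcg/mL

f = (1/2)^(τ/t½) = (1/2)^(53/39) ≈ 0.3899.
C₀ = D/Vd = 209/45 ≈ 4.644 mcg/mL.
Before the 6th dose, 5 doses have been given. Superposition: Cmin = C₀·(f + f² + … + f^5).
≈ 4.644 × (0.3899 + 0.1520 + 0.0593 + 0.0231 + 0.0090) ≈ 4.644 × 0.6333 ≈ 2.941 mcg/mL.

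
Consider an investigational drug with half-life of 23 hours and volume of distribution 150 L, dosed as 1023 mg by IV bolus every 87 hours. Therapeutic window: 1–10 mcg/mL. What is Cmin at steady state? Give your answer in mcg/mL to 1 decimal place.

0.5 mcg/mL

k = ln2/t½ = ln2/23 ≈ 0.030137 h⁻¹; fraction remaining f = e^(−kτ) = e^(−0.030137×87) ≈ 0.0727.
At steady state, accumulation factor R = 1/(1 − e^(−kτ)) ≈ 1.0784.
Single-dose peak C₀ = D/Vd = 1023/150 ≈ 6.820 mcg/mL.
Cmax,ss = C₀/(1 − f) ≈ 6.820/0.9273 ≈ 7.355 mcg/mL.
One interval later, Cmin,ss = Cmax,ss·e^(−kτ) ≈ 7.355 × 0.0727 ≈ 0.535 mcg/mL.
Trough 0.5 mcg/mL vs MEC 1 mcg/mL: subtherapeutic.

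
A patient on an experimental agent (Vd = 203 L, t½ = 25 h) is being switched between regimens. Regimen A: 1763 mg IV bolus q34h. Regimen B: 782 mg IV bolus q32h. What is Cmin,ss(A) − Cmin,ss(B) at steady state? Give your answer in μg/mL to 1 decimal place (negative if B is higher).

2.8 μg/mL

Regimen A: f = (1/2)^(34/25) ≈ 0.3896; Cmin,ss = (1763/203)·f/(1−f) ≈ 5.543 μg/mL.
Regimen B: f = (1/2)^(32/25) ≈ 0.4118; Cmin,ss = (782/203)·f/(1−f) ≈ 2.697 μg/mL.
Difference ≈ 5.543 − 2.697 ≈ 2.846 μg/mL.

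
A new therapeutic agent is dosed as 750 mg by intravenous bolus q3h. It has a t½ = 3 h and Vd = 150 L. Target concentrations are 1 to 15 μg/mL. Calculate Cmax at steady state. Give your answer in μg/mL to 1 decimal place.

10.0 μg/mL

The dosing interval is 1 half-life, so f = 2^(−1) = 0.5.
Accumulation ratio R = 1/(1 − f) = 1/0.5 = 2/1.
Single-dose peak C₀ = D/Vd = 750/150 = 5 μg/mL.
Steady-state peak Cmax,ss = C₀·R = 5 × 2/1 ≈ 10.000 μg/mL.
Peak 10.0 μg/mL vs MTC 15 μg/mL: below toxic threshold.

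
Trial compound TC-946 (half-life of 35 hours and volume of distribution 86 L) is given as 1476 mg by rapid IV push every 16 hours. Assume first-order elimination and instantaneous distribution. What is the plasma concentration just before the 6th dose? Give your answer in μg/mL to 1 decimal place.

36.6 μg/mL

f = (1/2)^(τ/t½) = (1/2)^(16/35) ≈ 0.7284.
C₀ = D/Vd = 1476/86 ≈ 17.163 μg/mL.
Before the 6th dose, 5 doses have been given. Superposition: Cmin = C₀·(f + f² + … + f^5).
≈ 17.163 × (0.7284 + 0.5306 + 0.3865 + 0.2815 + 0.2050) ≈ 17.163 × 2.1320 ≈ 36.592 μg/mL.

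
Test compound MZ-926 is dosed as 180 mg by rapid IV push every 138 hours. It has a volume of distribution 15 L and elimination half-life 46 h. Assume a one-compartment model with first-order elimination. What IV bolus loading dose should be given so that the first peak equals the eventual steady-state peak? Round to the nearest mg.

f = (1/2)^(138/46) ≈ 0.125000; accumulation ratio R = 1/(1−f) ≈ 1.14286.
Loading dose to hit Cmax,ss on first dose: D_load = D_maint·R ≈ 180 × 1.14286 ≈ 205.71 mg.

206 mg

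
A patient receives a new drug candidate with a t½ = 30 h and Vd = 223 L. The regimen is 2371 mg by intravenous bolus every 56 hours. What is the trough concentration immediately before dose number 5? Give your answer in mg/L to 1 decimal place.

f = (1/2)^(τ/t½) = (1/2)^(56/30) ≈ 0.2742.
C₀ = D/Vd = 2371/223 ≈ 10.632 mg/L.
Before the 5th dose, 4 doses have been given. Superposition: Cmin = C₀·(f + f² + … + f^4).
≈ 10.632 × (0.2742 + 0.0752 + 0.0206 + 0.0057) ≈ 10.632 × 0.3757 ≈ 3.994 mg/L.

4.0 mg/L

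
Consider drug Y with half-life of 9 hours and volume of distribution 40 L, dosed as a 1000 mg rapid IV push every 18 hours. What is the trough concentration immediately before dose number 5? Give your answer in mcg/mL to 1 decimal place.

8.3 mcg/mL

f = (1/2)^(τ/t½) = (1/2)^(18/9) ≈ 0.2500.
C₀ = D/Vd = 1000/40 ≈ 25.000 mcg/mL.
Before the 5th dose, 4 doses have been given. Superposition: Cmin = C₀·(f + f² + … + f^4).
≈ 25.000 × (0.2500 + 0.0625 + 0.0156 + 0.0039) ≈ 25.000 × 0.3320 ≈ 8.300 mcg/mL.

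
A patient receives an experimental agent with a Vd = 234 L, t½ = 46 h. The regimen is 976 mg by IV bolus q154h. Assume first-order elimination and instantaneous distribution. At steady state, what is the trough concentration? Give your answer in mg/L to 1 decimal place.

0.5 mg/L

τ/t½ = 154/46 ≈ 3.3478, so fraction remaining f = (1/2)^(154/46) ≈ 0.0982.
Single-dose peak C₀ = D/Vd = 976/234 ≈ 4.171 mg/L.
Steady-state trough Cmin,ss = C₀·f/(1−f) ≈ 4.171 × 0.0982/0.9018 ≈ 0.454 mg/L.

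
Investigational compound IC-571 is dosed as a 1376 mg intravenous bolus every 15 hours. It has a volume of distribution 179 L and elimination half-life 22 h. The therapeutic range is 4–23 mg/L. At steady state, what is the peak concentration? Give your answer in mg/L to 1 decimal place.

τ/t½ = 15/22 ≈ 0.68182, so fraction remaining f = (1/2)^(15/22) ≈ 0.6234.
At steady state, accumulation factor R = 1/(1 − e^(−kτ)) ≈ 2.6553.
Each bolus raises the concentration by D/Vd = 1376/179 ≈ 7.687 mg/L.
Steady-state peak Cmax,ss = C₀·R ≈ 7.687 × 2.6553 ≈ 20.411 mg/L.
Peak 20.4 mg/L vs MTC 23 mg/L: below toxic threshold.

20.4 mg/L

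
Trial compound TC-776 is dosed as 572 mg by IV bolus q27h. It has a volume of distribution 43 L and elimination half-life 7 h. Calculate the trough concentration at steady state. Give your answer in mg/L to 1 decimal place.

1.0 mg/L

τ/t½ = 27/7 ≈ 3.8571, so fraction remaining f = (1/2)^(27/7) ≈ 0.0690.
Single-dose peak C₀ = D/Vd = 572/43 ≈ 13.302 mg/L.
Steady-state trough Cmin,ss = C₀·f/(1−f) ≈ 13.302 × 0.0690/0.9310 ≈ 0.986 mg/L.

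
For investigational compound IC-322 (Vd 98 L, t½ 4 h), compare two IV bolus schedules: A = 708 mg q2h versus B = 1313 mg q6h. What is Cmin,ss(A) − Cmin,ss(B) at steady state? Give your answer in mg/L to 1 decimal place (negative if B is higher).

10.1 mg/L

Regimen A: f = (1/2)^(2/4) ≈ 0.7071; Cmin,ss = (708/98)·f/(1−f) ≈ 17.441 mg/L.
Regimen B: f = (1/2)^(6/4) ≈ 0.3536; Cmin,ss = (1313/98)·f/(1−f) ≈ 7.329 mg/L.
Difference ≈ 17.441 − 7.329 ≈ 10.112 mg/L.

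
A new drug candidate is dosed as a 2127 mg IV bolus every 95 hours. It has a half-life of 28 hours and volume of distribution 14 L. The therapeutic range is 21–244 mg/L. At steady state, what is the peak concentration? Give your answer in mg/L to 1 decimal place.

167.9 mg/L

τ/t½ = 95/28 ≈ 3.3929, so fraction remaining f = (1/2)^(95/28) ≈ 0.0952.
At steady state, accumulation factor R = 1/(1 − e^(−kτ)) ≈ 1.1052.
Single-dose peak C₀ = D/Vd = 2127/14 ≈ 151.929 mg/L.
Cmax,ss = C₀/(1 − f) ≈ 151.929/0.9048 ≈ 167.914 mg/L.
Peak 167.9 mg/L vs MTC 244 mg/L: below toxic threshold.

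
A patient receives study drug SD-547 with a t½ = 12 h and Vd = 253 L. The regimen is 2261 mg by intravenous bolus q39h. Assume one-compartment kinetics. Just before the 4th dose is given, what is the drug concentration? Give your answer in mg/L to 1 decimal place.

1.0 mg/L

f = (1/2)^(τ/t½) = (1/2)^(39/12) ≈ 0.1051.
C₀ = D/Vd = 2261/253 ≈ 8.937 mg/L.
Before the 4th dose, 3 doses have been given. Superposition: Cmin = C₀·(f + f² + … + f^3).
≈ 8.937 × (0.1051 + 0.0110 + 0.0012) ≈ 8.937 × 0.1173 ≈ 1.048 mg/L.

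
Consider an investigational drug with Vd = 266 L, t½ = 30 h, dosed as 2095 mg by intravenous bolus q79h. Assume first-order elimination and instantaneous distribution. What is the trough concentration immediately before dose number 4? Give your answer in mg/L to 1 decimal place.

f = (1/2)^(τ/t½) = (1/2)^(79/30) ≈ 0.1612.
C₀ = D/Vd = 2095/266 ≈ 7.876 mg/L.
Before the 4th dose, 3 doses have been given. Superposition: Cmin = C₀·(f + f² + … + f^3).
≈ 7.876 × (0.1612 + 0.0260 + 0.0042) ≈ 7.876 × 0.1914 ≈ 1.507 mg/L.

1.5 mg/L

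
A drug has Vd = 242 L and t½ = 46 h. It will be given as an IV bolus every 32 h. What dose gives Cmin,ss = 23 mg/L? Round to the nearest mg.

τ/t½ = 32/46 ≈ 0.69565, so f = (1/2)^(32/46) ≈ 0.617430.
Cmin,ss = (D/Vd)·f/(1−f), so D = Cmin,ss·Vd·(1−f)/f.
D = 23 × 242 × (1−f)/f ≈ 23 × 242 × 0.61962 ≈ 3448.80 mg.

3449 mg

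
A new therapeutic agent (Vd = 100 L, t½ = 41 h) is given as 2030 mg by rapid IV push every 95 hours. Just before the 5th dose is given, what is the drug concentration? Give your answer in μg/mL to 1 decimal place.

5.1 μg/mL

f = (1/2)^(τ/t½) = (1/2)^(95/41) ≈ 0.2007.
C₀ = D/Vd = 2030/100 ≈ 20.300 μg/mL.
Before the 5th dose, 4 doses have been given. Superposition: Cmin = C₀·(f + f² + … + f^4).
≈ 20.300 × (0.2007 + 0.0403 + 0.0081 + 0.0016) ≈ 20.300 × 0.2507 ≈ 5.089 μg/mL.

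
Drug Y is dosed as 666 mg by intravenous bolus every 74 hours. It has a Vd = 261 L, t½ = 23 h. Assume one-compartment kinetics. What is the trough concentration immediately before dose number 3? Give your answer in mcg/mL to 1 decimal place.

0.3 mcg/mL

f = (1/2)^(τ/t½) = (1/2)^(74/23) ≈ 0.1075.
C₀ = D/Vd = 666/261 ≈ 2.552 mcg/mL.
Before the 3rd dose, 2 doses have been given. Superposition: Cmin = C₀·(f + f²).
≈ 2.552 × (0.1075 + 0.0116) ≈ 2.552 × 0.1191 ≈ 0.304 mcg/mL.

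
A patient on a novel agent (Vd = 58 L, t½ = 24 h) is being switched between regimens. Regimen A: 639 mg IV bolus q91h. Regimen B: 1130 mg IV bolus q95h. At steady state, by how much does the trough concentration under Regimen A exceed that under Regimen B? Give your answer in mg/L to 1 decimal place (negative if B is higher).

-0.5 mg/L

Regimen A: f = (1/2)^(91/24) ≈ 0.0722; Cmin,ss = (639/58)·f/(1−f) ≈ 0.857 mg/L.
Regimen B: f = (1/2)^(95/24) ≈ 0.0643; Cmin,ss = (1130/58)·f/(1−f) ≈ 1.339 mg/L.
Difference ≈ 0.857 − 1.339 ≈ -0.482 mg/L.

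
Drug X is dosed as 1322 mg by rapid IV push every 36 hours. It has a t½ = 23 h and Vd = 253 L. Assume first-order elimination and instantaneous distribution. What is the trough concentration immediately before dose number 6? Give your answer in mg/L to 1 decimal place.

f = (1/2)^(τ/t½) = (1/2)^(36/23) ≈ 0.3379.
C₀ = D/Vd = 1322/253 ≈ 5.225 mg/L.
Before the 6th dose, 5 doses have been given. Superposition: Cmin = C₀·(f + f² + … + f^5).
≈ 5.225 × (0.3379 + 0.1142 + 0.0386 + 0.0130 + 0.0044) ≈ 5.225 × 0.5081 ≈ 2.655 mg/L.

2.7 mg/L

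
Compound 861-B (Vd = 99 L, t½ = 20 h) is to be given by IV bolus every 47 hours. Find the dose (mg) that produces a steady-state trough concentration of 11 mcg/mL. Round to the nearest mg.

τ/t½ = 47/20 ≈ 2.35, so f = (1/2)^(47/20) ≈ 0.196146.
Cmin,ss = (D/Vd)·f/(1−f), so D = Cmin,ss·Vd·(1−f)/f.
D = 11 × 99 × (1−f)/f ≈ 11 × 99 × 4.09824 ≈ 4462.98 mg.

4463 mg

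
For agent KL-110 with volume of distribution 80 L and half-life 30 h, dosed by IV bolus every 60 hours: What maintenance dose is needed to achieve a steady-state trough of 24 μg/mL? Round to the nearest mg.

τ/t½ = 60/30 ≈ 2, so f = (1/2)^(60/30) ≈ 0.250000.
Cmin,ss = (D/Vd)·f/(1−f), so D = Cmin,ss·Vd·(1−f)/f.
D = 24 × 80 × (1−f)/f ≈ 24 × 80 × 3.00000 ≈ 5760.00 mg.

5760 mg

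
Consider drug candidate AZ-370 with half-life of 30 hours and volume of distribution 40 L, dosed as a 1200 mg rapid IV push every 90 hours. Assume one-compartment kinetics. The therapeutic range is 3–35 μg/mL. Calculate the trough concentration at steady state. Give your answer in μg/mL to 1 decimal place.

4.3 μg/mL

The dosing interval is 3 half-lives, so f = 2^(−3) = 0.125.
At steady state, R = 1/(1 − 0.125) = 8/7.
Single-dose peak C₀ = D/Vd = 1200/40 = 30 μg/mL.
Steady-state peak Cmax,ss = C₀·R = 30 × 8/7 ≈ 34.286 μg/mL.
Steady-state trough Cmin,ss = Cmax,ss·f ≈ 34.286 × 0.125 ≈ 4.286 μg/mL.
Trough 4.3 μg/mL vs MEC 3 μg/mL: adequate.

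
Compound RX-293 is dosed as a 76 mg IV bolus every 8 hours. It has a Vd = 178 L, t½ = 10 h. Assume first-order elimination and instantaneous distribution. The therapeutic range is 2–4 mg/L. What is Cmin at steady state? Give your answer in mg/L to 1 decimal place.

Over one 8-h interval, 8/10 ≈ 0.8 half-lives elapse, leaving f ≈ 0.5743 of each dose.
Each bolus raises the concentration by D/Vd = 76/178 ≈ 0.427 mg/L.
Steady-state trough Cmin,ss = C₀·f/(1−f) ≈ 0.427 × 0.5743/0.4257 ≈ 0.576 mg/L.
Trough 0.6 mg/L vs MEC 2 mg/L: subtherapeutic.

0.6 mg/L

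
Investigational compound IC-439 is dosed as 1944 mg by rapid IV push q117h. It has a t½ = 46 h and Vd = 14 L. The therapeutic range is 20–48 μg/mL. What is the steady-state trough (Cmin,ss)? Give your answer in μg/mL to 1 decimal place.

τ/t½ = 117/46 ≈ 2.5435, so fraction remaining f = (1/2)^(117/46) ≈ 0.1715.
At steady state, accumulation factor R = 1/(1 − e^(−kτ)) ≈ 1.2070.
Single-dose peak C₀ = D/Vd = 1944/14 ≈ 138.857 μg/mL.
Steady-state peak Cmax,ss = C₀·R ≈ 138.857 × 1.2070 ≈ 167.600 μg/mL.
Steady-state trough Cmin,ss = Cmax,ss·f ≈ 167.600 × 0.1715 ≈ 28.743 μg/mL.
Trough 28.7 μg/mL vs MEC 20 μg/mL: adequate.

28.7 μg/mL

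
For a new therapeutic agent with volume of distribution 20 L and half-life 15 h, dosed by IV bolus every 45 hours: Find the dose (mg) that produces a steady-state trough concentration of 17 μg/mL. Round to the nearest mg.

2380 mg

τ/t½ = 45/15 ≈ 3, so f = (1/2)^(45/15) ≈ 0.125000.
Cmin,ss = (D/Vd)·f/(1−f), so D = Cmin,ss·Vd·(1−f)/f.
D = 17 × 20 × (1−f)/f ≈ 17 × 20 × 7.00000 ≈ 2380.00 mg.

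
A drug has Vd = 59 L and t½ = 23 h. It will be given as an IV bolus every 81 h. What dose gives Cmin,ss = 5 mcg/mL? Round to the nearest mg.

3093 mg

τ/t½ = 81/23 ≈ 3.5217, so f = (1/2)^(81/23) ≈ 0.087066.
Cmin,ss = (D/Vd)·f/(1−f), so D = Cmin,ss·Vd·(1−f)/f.
D = 5 × 59 × (1−f)/f ≈ 5 × 59 × 10.48554 ≈ 3093.23 mg.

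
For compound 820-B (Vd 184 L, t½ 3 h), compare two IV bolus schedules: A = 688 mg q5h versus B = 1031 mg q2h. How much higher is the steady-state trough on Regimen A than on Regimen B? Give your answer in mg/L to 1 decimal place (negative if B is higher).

-7.8 mg/L

Regimen A: f = (1/2)^(5/3) ≈ 0.3150; Cmin,ss = (688/184)·f/(1−f) ≈ 1.719 mg/L.
Regimen B: f = (1/2)^(2/3) ≈ 0.6300; Cmin,ss = (1031/184)·f/(1−f) ≈ 9.541 mg/L.
Difference ≈ 1.719 − 9.541 ≈ -7.822 mg/L.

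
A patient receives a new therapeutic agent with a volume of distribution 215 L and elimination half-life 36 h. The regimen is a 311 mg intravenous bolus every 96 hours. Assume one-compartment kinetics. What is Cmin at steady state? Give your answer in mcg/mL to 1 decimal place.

0.3 mcg/mL

τ/t½ = 96/36 ≈ 2.6667, so fraction remaining f = (1/2)^(96/36) ≈ 0.1575.
Accumulation ratio R = 1/(1 − f) ≈ 1/0.8425 ≈ 1.1869.
Each bolus raises the concentration by D/Vd = 311/215 ≈ 1.447 mcg/mL.
Steady-state peak Cmax,ss = C₀·R ≈ 1.447 × 1.1869 ≈ 1.717 mcg/mL.
One interval later, Cmin,ss = Cmax,ss·e^(−kτ) ≈ 1.717 × 0.1575 ≈ 0.270 mcg/mL.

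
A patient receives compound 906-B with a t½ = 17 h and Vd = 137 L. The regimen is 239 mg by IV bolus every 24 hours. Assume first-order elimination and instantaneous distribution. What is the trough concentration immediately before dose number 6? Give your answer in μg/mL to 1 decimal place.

1.0 μg/mL

f = (1/2)^(τ/t½) = (1/2)^(24/17) ≈ 0.3759.
C₀ = D/Vd = 239/137 ≈ 1.745 μg/mL.
Before the 6th dose, 5 doses have been given. Superposition: Cmin = C₀·(f + f² + … + f^5).
≈ 1.745 × (0.3759 + 0.1413 + 0.0531 + 0.0200 + 0.0075) ≈ 1.745 × 0.5978 ≈ 1.043 μg/mL.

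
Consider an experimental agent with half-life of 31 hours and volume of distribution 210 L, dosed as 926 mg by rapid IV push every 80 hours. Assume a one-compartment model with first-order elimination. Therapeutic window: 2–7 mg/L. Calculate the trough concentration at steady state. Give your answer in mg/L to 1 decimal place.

Over one 80-h interval, 80/31 ≈ 2.5806 half-lives elapse, leaving f ≈ 0.1672 of each dose.
Single-dose peak C₀ = D/Vd = 926/210 ≈ 4.410 mg/L.
Steady-state trough Cmin,ss = C₀·f/(1−f) ≈ 4.410 × 0.1672/0.8328 ≈ 0.885 mg/L.
Trough 0.9 mg/L vs MEC 2 mg/L: subtherapeutic.

0.9 mg/L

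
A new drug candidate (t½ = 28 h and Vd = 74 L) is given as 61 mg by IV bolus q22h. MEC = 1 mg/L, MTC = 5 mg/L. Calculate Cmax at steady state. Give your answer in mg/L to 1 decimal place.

2.0 mg/L

Over one 22-h interval, 22/28 ≈ 0.78571 half-lives elapse, leaving f ≈ 0.5801 of each dose.
At steady state, accumulation factor R = 1/(1 − e^(−kτ)) ≈ 2.3815.
Each bolus raises the concentration by D/Vd = 61/74 ≈ 0.824 mg/L.
Steady-state peak Cmax,ss = C₀·R ≈ 0.824 × 2.3815 ≈ 1.962 mg/L.
Peak 2.0 mg/L vs MTC 5 mg/L: below toxic threshold.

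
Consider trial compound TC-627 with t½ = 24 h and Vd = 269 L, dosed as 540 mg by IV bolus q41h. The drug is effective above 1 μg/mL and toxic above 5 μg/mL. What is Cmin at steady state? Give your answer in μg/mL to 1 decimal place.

0.9 μg/mL

k = ln2/t½ = ln2/24 ≈ 0.028881 h⁻¹; fraction remaining f = e^(−kτ) = e^(−0.028881×41) ≈ 0.3060.
Each bolus raises the concentration by D/Vd = 540/269 ≈ 2.007 μg/mL.
Steady-state trough Cmin,ss = C₀·f/(1−f) ≈ 2.007 × 0.3060/0.6940 ≈ 0.885 μg/mL.
Trough 0.9 μg/mL vs MEC 1 μg/mL: subtherapeutic.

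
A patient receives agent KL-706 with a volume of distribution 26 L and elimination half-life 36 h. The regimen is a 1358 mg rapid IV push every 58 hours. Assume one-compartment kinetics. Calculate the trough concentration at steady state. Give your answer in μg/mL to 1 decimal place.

τ/t½ = 58/36 ≈ 1.6111, so fraction remaining f = (1/2)^(58/36) ≈ 0.3273.
Accumulation ratio R = 1/(1 − f) ≈ 1/0.6727 ≈ 1.4865.
Single-dose peak C₀ = D/Vd = 1358/26 ≈ 52.231 μg/mL.
Cmax,ss = C₀/(1 − f) ≈ 52.231/0.6727 ≈ 77.644 μg/mL.
One interval later, Cmin,ss = Cmax,ss·e^(−kτ) ≈ 77.644 × 0.3273 ≈ 25.413 μg/mL.

25.4 μg/mL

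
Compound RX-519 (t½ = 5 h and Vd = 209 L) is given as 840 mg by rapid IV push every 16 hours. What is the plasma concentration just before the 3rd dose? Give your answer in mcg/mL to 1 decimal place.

f = (1/2)^(τ/t½) = (1/2)^(16/5) ≈ 0.1088.
C₀ = D/Vd = 840/209 ≈ 4.019 mcg/mL.
Before the 3rd dose, 2 doses have been given. Superposition: Cmin = C₀·(f + f²).
≈ 4.019 × (0.1088 + 0.0118) ≈ 4.019 × 0.1206 ≈ 0.485 mcg/mL.

0.5 mcg/mL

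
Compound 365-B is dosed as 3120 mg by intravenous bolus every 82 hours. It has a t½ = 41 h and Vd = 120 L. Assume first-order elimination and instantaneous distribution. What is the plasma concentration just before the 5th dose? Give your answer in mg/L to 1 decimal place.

8.6 mg/L

f = (1/2)^(τ/t½) = (1/2)^(82/41) ≈ 0.2500.
C₀ = D/Vd = 3120/120 ≈ 26.000 mg/L.
Before the 5th dose, 4 doses have been given. Superposition: Cmin = C₀·(f + f² + … + f^4).
≈ 26.000 × (0.2500 + 0.0625 + 0.0156 + 0.0039) ≈ 26.000 × 0.3320 ≈ 8.632 mg/L.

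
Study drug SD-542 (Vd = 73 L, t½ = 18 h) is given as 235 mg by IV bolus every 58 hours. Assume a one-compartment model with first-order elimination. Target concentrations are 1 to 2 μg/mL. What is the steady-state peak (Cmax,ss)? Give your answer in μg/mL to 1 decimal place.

k = ln2/t½ = ln2/18 ≈ 0.038508 h⁻¹; fraction remaining f = e^(−kτ) = e^(−0.038508×58) ≈ 0.1072.
At steady state, accumulation factor R = 1/(1 − e^(−kτ)) ≈ 1.1201.
Single-dose peak C₀ = D/Vd = 235/73 ≈ 3.219 μg/mL.
Cmax,ss = C₀/(1 − f) ≈ 3.219/0.8928 ≈ 3.606 μg/mL.
Peak 3.6 μg/mL vs MTC 2 μg/mL: exceeds toxic threshold.

3.6 μg/mL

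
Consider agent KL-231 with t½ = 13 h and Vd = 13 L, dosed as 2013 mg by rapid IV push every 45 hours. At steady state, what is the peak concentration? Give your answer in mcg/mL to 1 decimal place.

170.3 mcg/mL

Over one 45-h interval, 45/13 ≈ 3.4615 half-lives elapse, leaving f ≈ 0.0908 of each dose.
At steady state, accumulation factor R = 1/(1 − e^(−kτ)) ≈ 1.0999.
Single-dose peak C₀ = D/Vd = 2013/13 ≈ 154.846 mcg/mL.
Steady-state peak Cmax,ss = C₀·R ≈ 154.846 × 1.0999 ≈ 170.315 mcg/mL.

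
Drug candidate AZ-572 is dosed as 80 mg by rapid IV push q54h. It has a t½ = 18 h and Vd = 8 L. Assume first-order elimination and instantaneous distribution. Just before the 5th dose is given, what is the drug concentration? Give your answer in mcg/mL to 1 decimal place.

f = (1/2)^(τ/t½) = (1/2)^(54/18) ≈ 0.1250.
C₀ = D/Vd = 80/8 ≈ 10.000 mcg/mL.
Before the 5th dose, 4 doses have been given. Superposition: Cmin = C₀·(f + f² + … + f^4).
≈ 10.000 × (0.1250 + 0.0156 + 0.0020 + 0.0002) ≈ 10.000 × 0.1428 ≈ 1.428 mcg/mL.

1.4 mcg/mL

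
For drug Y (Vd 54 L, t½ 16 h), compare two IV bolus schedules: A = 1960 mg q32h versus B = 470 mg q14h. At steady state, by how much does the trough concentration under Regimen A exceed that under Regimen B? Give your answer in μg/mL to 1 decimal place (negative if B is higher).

1.7 μg/mL

Regimen A: f = (1/2)^(32/16) ≈ 0.2500; Cmin,ss = (1960/54)·f/(1−f) ≈ 12.099 μg/mL.
Regimen B: f = (1/2)^(14/16) ≈ 0.5453; Cmin,ss = (470/54)·f/(1−f) ≈ 10.438 μg/mL.
Difference ≈ 12.099 − 10.438 ≈ 1.661 μg/mL.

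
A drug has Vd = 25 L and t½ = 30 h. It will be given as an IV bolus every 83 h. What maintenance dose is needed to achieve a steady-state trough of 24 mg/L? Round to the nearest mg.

τ/t½ = 83/30 ≈ 2.7667, so f = (1/2)^(83/30) ≈ 0.146943.
Cmin,ss = (D/Vd)·f/(1−f), so D = Cmin,ss·Vd·(1−f)/f.
D = 24 × 25 × (1−f)/f ≈ 24 × 25 × 5.80536 ≈ 3483.22 mg.

3483 mg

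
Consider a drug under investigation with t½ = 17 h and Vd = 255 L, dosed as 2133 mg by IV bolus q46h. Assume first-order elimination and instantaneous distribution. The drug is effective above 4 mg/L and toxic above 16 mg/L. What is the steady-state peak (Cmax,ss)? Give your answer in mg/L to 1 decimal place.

τ/t½ = 46/17 ≈ 2.7059, so fraction remaining f = (1/2)^(46/17) ≈ 0.1533.
At steady state, accumulation factor R = 1/(1 − e^(−kτ)) ≈ 1.1811.
Single-dose peak C₀ = D/Vd = 2133/255 ≈ 8.365 mg/L.
Steady-state peak Cmax,ss = C₀·R ≈ 8.365 × 1.1811 ≈ 9.880 mg/L.
Peak 9.9 mg/L vs MTC 16 mg/L: below toxic threshold.

9.9 mg/L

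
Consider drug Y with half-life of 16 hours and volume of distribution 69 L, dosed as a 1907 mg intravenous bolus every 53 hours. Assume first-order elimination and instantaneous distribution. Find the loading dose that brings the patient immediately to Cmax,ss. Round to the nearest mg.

f = (1/2)^(53/16) ≈ 0.100656; accumulation ratio R = 1/(1−f) ≈ 1.11192.
Loading dose to hit Cmax,ss on first dose: D_load = D_maint·R ≈ 1907 × 1.11192 ≈ 2120.43 mg.

2120 mg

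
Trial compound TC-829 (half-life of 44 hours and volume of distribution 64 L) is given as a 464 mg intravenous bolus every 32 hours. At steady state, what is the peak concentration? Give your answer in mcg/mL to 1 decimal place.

Over one 32-h interval, 32/44 ≈ 0.72727 half-lives elapse, leaving f ≈ 0.6040 of each dose.
At steady state, accumulation factor R = 1/(1 − e^(−kτ)) ≈ 2.5253.
Each bolus raises the concentration by D/Vd = 464/64 ≈ 7.250 mcg/mL.
Steady-state peak Cmax,ss = C₀·R ≈ 7.250 × 2.5253 ≈ 18.308 mcg/mL.

18.3 mcg/mL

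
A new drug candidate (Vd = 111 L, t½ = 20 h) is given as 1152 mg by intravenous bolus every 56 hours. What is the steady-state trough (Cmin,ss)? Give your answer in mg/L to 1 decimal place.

1.7 mg/L

Over one 56-h interval, 56/20 ≈ 2.8 half-lives elapse, leaving f ≈ 0.1436 of each dose.
Accumulation ratio R = 1/(1 − f) ≈ 1/0.8564 ≈ 1.1677.
Single-dose peak C₀ = D/Vd = 1152/111 ≈ 10.378 mg/L.
Steady-state peak Cmax,ss = C₀·R ≈ 10.378 × 1.1677 ≈ 12.118 mg/L.
Steady-state trough Cmin,ss = Cmax,ss·f ≈ 12.118 × 0.1436 ≈ 1.740 mg/L.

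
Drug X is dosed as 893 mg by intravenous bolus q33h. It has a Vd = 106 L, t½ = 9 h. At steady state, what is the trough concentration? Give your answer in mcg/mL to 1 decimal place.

0.7 mcg/mL

k = ln2/t½ = ln2/9 ≈ 0.077016 h⁻¹; fraction remaining f = e^(−kτ) = e^(−0.077016×33) ≈ 0.0787.
Each bolus raises the concentration by D/Vd = 893/106 ≈ 8.425 mcg/mL.
Steady-state trough Cmin,ss = C₀·f/(1−f) ≈ 8.425 × 0.0787/0.9213 ≈ 0.720 mcg/mL.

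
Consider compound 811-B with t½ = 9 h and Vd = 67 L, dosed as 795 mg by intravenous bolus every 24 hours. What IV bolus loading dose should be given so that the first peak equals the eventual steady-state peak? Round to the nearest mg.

f = (1/2)^(24/9) ≈ 0.157490; accumulation ratio R = 1/(1−f) ≈ 1.18693.
Loading dose to hit Cmax,ss on first dose: D_load = D_maint·R ≈ 795 × 1.18693 ≈ 943.61 mg.

944 mg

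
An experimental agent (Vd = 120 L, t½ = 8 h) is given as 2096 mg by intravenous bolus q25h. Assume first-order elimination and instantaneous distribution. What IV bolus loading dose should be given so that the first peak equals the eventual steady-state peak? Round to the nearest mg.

f = (1/2)^(25/8) ≈ 0.114626; accumulation ratio R = 1/(1−f) ≈ 1.12947.
Loading dose to hit Cmax,ss on first dose: D_load = D_maint·R ≈ 2096 × 1.12947 ≈ 2367.37 mg.

2367 mg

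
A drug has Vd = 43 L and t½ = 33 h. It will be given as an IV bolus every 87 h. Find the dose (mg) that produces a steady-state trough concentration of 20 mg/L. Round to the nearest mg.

4487 mg

τ/t½ = 87/33 ≈ 2.6364, so f = (1/2)^(87/33) ≈ 0.160833.
Cmin,ss = (D/Vd)·f/(1−f), so D = Cmin,ss·Vd·(1−f)/f.
D = 20 × 43 × (1−f)/f ≈ 20 × 43 × 5.21763 ≈ 4487.16 mg.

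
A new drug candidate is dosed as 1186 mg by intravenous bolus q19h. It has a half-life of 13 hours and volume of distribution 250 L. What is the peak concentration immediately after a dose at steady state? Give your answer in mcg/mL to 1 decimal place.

7.4 mcg/mL

τ/t½ = 19/13 ≈ 1.4615, so fraction remaining f = (1/2)^(19/13) ≈ 0.3631.
Accumulation ratio R = 1/(1 − f) ≈ 1/0.6369 ≈ 1.5701.
Single-dose peak C₀ = D/Vd = 1186/250 ≈ 4.744 mcg/mL.
Steady-state peak Cmax,ss = C₀·R ≈ 4.744 × 1.5701 ≈ 7.449 mcg/mL.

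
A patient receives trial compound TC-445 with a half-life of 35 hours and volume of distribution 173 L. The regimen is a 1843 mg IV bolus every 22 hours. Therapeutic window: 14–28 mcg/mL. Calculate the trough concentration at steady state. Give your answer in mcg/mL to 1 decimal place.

k = ln2/t½ = ln2/35 ≈ 0.019804 h⁻¹; fraction remaining f = e^(−kτ) = e^(−0.019804×22) ≈ 0.6468.
At steady state, accumulation factor R = 1/(1 − e^(−kτ)) ≈ 2.8313.
Each bolus raises the concentration by D/Vd = 1843/173 ≈ 10.653 mcg/mL.
Cmax,ss = C₀/(1 − f) ≈ 10.653/0.3532 ≈ 30.161 mcg/mL.
Steady-state trough Cmin,ss = Cmax,ss·f ≈ 30.161 × 0.6468 ≈ 19.508 mcg/mL.
Trough 19.5 mcg/mL vs MEC 14 mcg/mL: adequate.

19.5 mcg/mL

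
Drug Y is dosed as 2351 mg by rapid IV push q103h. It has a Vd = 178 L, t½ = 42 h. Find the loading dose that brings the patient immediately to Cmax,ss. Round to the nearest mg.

2877 mg

f = (1/2)^(103/42) ≈ 0.182709; accumulation ratio R = 1/(1−f) ≈ 1.22355.
Loading dose to hit Cmax,ss on first dose: D_load = D_maint·R ≈ 2351 × 1.22355 ≈ 2876.57 mg.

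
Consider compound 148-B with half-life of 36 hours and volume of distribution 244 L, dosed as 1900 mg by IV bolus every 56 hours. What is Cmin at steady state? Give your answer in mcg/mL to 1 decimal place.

4.0 mcg/mL

τ/t½ = 56/36 ≈ 1.5556, so fraction remaining f = (1/2)^(56/36) ≈ 0.3402.
Each bolus raises the concentration by D/Vd = 1900/244 ≈ 7.787 mcg/mL.
Steady-state trough Cmin,ss = C₀·f/(1−f) ≈ 7.787 × 0.3402/0.6598 ≈ 4.015 mcg/mL.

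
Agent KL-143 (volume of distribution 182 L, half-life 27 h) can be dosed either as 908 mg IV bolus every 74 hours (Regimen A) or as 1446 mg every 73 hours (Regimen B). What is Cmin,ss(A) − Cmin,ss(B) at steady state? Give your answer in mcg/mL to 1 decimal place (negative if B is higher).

Regimen A: f = (1/2)^(74/27) ≈ 0.1496; Cmin,ss = (908/182)·f/(1−f) ≈ 0.878 mcg/mL.
Regimen B: f = (1/2)^(73/27) ≈ 0.1535; Cmin,ss = (1446/182)·f/(1−f) ≈ 1.441 mcg/mL.
Difference ≈ 0.878 − 1.441 ≈ -0.563 mcg/mL.

-0.6 mcg/mL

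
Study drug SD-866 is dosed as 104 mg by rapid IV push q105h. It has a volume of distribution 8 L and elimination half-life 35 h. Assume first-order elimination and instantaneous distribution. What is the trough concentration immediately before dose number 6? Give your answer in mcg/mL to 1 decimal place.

f = (1/2)^(τ/t½) = (1/2)^(105/35) ≈ 0.1250.
C₀ = D/Vd = 104/8 ≈ 13.000 mcg/mL.
Before the 6th dose, 5 doses have been given. Superposition: Cmin = C₀·(f + f² + … + f^5).
≈ 13.000 × (0.1250 + 0.0156 + 0.0020 + 0.0002 + 0.0000) ≈ 13.000 × 0.1428 ≈ 1.856 mcg/mL.

1.9 mcg/mL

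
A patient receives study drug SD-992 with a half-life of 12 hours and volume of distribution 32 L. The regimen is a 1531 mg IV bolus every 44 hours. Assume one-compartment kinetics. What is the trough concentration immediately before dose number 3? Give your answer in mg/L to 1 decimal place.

f = (1/2)^(τ/t½) = (1/2)^(44/12) ≈ 0.0787.
C₀ = D/Vd = 1531/32 ≈ 47.844 mg/L.
Before the 3rd dose, 2 doses have been given. Superposition: Cmin = C₀·(f + f²).
≈ 47.844 × (0.0787 + 0.0062) ≈ 47.844 × 0.0849 ≈ 4.062 mg/L.

4.1 mg/L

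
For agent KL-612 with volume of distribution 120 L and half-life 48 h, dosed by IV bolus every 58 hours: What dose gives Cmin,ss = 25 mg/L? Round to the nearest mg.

3932 mg

τ/t½ = 58/48 ≈ 1.2083, so f = (1/2)^(58/48) ≈ 0.432768.
Cmin,ss = (D/Vd)·f/(1−f), so D = Cmin,ss·Vd·(1−f)/f.
D = 25 × 120 × (1−f)/f ≈ 25 × 120 × 1.31071 ≈ 3932.13 mg.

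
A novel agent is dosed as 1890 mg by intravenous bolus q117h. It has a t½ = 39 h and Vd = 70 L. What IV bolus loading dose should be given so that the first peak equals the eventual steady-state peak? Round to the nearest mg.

f = (1/2)^(117/39) ≈ 0.125000; accumulation ratio R = 1/(1−f) ≈ 1.14286.
Loading dose to hit Cmax,ss on first dose: D_load = D_maint·R ≈ 1890 × 1.14286 ≈ 2160.01 mg.

2160 mg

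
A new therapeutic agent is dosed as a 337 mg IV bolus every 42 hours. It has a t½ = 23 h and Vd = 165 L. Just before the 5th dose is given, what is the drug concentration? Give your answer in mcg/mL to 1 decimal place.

0.8 mcg/mL

f = (1/2)^(τ/t½) = (1/2)^(42/23) ≈ 0.2820.
C₀ = D/Vd = 337/165 ≈ 2.042 mcg/mL.
Before the 5th dose, 4 doses have been given. Superposition: Cmin = C₀·(f + f² + … + f^4).
≈ 2.042 × (0.2820 + 0.0795 + 0.0224 + 0.0063) ≈ 2.042 × 0.3902 ≈ 0.797 mcg/mL.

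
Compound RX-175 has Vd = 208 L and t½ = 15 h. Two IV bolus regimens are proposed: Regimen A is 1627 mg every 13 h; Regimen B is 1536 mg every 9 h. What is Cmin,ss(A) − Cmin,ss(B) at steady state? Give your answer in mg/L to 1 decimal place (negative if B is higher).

Regimen A: f = (1/2)^(13/15) ≈ 0.5484; Cmin,ss = (1627/208)·f/(1−f) ≈ 9.499 mg/L.
Regimen B: f = (1/2)^(9/15) ≈ 0.6598; Cmin,ss = (1536/208)·f/(1−f) ≈ 14.322 mg/L.
Difference ≈ 9.499 − 14.322 ≈ -4.823 mg/L.

-4.8 mg/L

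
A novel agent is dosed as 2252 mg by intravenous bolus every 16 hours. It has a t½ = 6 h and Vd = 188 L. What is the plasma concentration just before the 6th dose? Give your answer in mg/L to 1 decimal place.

f = (1/2)^(τ/t½) = (1/2)^(16/6) ≈ 0.1575.
C₀ = D/Vd = 2252/188 ≈ 11.979 mg/L.
Before the 6th dose, 5 doses have been given. Superposition: Cmin = C₀·(f + f² + … + f^5).
≈ 11.979 × (0.1575 + 0.0248 + 0.0039 + 0.0006 + 0.0001) ≈ 11.979 × 0.1869 ≈ 2.239 mg/L.

2.2 mg/L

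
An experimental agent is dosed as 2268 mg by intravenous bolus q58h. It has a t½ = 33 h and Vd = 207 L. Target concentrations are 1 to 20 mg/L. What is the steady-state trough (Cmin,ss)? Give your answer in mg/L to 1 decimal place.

Over one 58-h interval, 58/33 ≈ 1.7576 half-lives elapse, leaving f ≈ 0.2957 of each dose.
Single-dose peak C₀ = D/Vd = 2268/207 ≈ 10.957 mg/L.
Steady-state trough Cmin,ss = C₀·f/(1−f) ≈ 10.957 × 0.2957/0.7043 ≈ 4.600 mg/L.
Trough 4.6 mg/L vs MEC 1 mg/L: adequate.

4.6 mg/L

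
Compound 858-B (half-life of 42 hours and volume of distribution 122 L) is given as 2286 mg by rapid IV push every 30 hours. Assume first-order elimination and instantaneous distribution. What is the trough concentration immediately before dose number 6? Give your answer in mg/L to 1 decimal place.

f = (1/2)^(τ/t½) = (1/2)^(30/42) ≈ 0.6095.
C₀ = D/Vd = 2286/122 ≈ 18.738 mg/L.
Before the 6th dose, 5 doses have been given. Superposition: Cmin = C₀·(f + f² + … + f^5).
≈ 18.738 × (0.6095 + 0.3715 + 0.2264 + 0.1380 + 0.0841) ≈ 18.738 × 1.4295 ≈ 26.786 mg/L.

26.8 mg/L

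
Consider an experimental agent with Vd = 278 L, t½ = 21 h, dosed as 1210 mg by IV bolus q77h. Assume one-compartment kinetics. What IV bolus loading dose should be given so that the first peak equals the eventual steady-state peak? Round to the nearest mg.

f = (1/2)^(77/21) ≈ 0.078745; accumulation ratio R = 1/(1−f) ≈ 1.08548.
Loading dose to hit Cmax,ss on first dose: D_load = D_maint·R ≈ 1210 × 1.08548 ≈ 1313.43 mg.

1313 mg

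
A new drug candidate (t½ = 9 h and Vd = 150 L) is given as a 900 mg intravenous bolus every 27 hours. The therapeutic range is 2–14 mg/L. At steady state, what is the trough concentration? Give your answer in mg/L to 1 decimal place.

0.9 mg/L

The dosing interval is 3 half-lives, so f = 2^(−3) = 0.125.
Accumulation ratio R = 1/(1 − f) = 1/0.875 = 8/7.
Single-dose peak C₀ = D/Vd = 900/150 = 6 mg/L.
Steady-state peak Cmax,ss = C₀·R = 6 × 8/7 ≈ 6.857 mg/L.
Steady-state trough Cmin,ss = Cmax,ss·f ≈ 6.857 × 0.125 ≈ 0.857 mg/L.
Trough 0.9 mg/L vs MEC 2 mg/L: subtherapeutic.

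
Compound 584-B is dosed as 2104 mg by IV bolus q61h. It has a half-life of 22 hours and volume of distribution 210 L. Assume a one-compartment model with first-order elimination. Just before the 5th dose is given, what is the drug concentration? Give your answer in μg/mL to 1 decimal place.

1.7 μg/mL

f = (1/2)^(τ/t½) = (1/2)^(61/22) ≈ 0.1463.
C₀ = D/Vd = 2104/210 ≈ 10.019 μg/mL.
Before the 5th dose, 4 doses have been given. Superposition: Cmin = C₀·(f + f² + … + f^4).
≈ 10.019 × (0.1463 + 0.0214 + 0.0031 + 0.0005) ≈ 10.019 × 0.1713 ≈ 1.716 μg/mL.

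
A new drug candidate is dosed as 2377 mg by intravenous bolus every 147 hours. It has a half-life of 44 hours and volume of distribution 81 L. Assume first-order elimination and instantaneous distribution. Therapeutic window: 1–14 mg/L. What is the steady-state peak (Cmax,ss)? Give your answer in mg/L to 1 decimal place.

τ/t½ = 147/44 ≈ 3.3409, so fraction remaining f = (1/2)^(147/44) ≈ 0.0987.
At steady state, accumulation factor R = 1/(1 − e^(−kτ)) ≈ 1.1095.
Each bolus raises the concentration by D/Vd = 2377/81 ≈ 29.346 mg/L.
Steady-state peak Cmax,ss = C₀·R ≈ 29.346 × 1.1095 ≈ 32.559 mg/L.
Peak 32.6 mg/L vs MTC 14 mg/L: exceeds toxic threshold.

32.6 mg/L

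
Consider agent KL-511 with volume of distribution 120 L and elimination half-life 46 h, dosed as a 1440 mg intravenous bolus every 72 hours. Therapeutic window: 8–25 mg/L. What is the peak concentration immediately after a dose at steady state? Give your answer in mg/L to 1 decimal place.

18.1 mg/L

τ/t½ = 72/46 ≈ 1.5652, so fraction remaining f = (1/2)^(72/46) ≈ 0.3379.
Accumulation ratio R = 1/(1 − f) ≈ 1/0.6621 ≈ 1.5103.
Each bolus raises the concentration by D/Vd = 1440/120 ≈ 12.000 mg/L.
Cmax,ss = C₀/(1 − f) ≈ 12.000/0.6621 ≈ 18.124 mg/L.
Peak 18.1 mg/L vs MTC 25 mg/L: below toxic threshold.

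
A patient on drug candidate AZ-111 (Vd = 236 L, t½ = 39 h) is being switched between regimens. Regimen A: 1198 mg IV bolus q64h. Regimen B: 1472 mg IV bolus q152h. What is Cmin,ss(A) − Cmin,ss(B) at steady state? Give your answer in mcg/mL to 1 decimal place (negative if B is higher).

1.9 mcg/mL

Regimen A: f = (1/2)^(64/39) ≈ 0.3206; Cmin,ss = (1198/236)·f/(1−f) ≈ 2.395 mcg/mL.
Regimen B: f = (1/2)^(152/39) ≈ 0.0671; Cmin,ss = (1472/236)·f/(1−f) ≈ 0.449 mcg/mL.
Difference ≈ 2.395 − 0.449 ≈ 1.946 mcg/mL.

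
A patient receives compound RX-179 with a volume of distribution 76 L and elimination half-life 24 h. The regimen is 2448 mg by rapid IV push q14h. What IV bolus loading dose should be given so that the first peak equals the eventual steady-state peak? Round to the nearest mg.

7361 mg

f = (1/2)^(14/24) ≈ 0.667420; accumulation ratio R = 1/(1−f) ≈ 3.00680.
Loading dose to hit Cmax,ss on first dose: D_load = D_maint·R ≈ 2448 × 3.00680 ≈ 7360.65 mg.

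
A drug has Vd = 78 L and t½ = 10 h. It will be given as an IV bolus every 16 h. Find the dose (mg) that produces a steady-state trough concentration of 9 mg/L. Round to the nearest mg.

1426 mg

τ/t½ = 16/10 ≈ 1.6, so f = (1/2)^(16/10) ≈ 0.329877.
Cmin,ss = (D/Vd)·f/(1−f), so D = Cmin,ss·Vd·(1−f)/f.
D = 9 × 78 × (1−f)/f ≈ 9 × 78 × 2.03143 ≈ 1426.06 mg.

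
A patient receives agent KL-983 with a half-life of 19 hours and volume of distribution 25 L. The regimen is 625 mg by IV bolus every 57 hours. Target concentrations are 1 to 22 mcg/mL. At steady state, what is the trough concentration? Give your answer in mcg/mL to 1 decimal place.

3.6 mcg/mL

τ = 57 h = 3 half-lives, so f = (1/2)^3 = 0.125.
Accumulation ratio R = 1/(1 − f) = 1/0.875 = 8/7.
Single-dose peak C₀ = D/Vd = 625/25 = 25 mcg/mL.
Steady-state peak Cmax,ss = C₀·R = 25 × 8/7 ≈ 28.571 mcg/mL.
Steady-state trough Cmin,ss = Cmax,ss·f ≈ 28.571 × 0.125 ≈ 3.571 mcg/mL.
Trough 3.6 mcg/mL vs MEC 1 mcg/mL: adequate.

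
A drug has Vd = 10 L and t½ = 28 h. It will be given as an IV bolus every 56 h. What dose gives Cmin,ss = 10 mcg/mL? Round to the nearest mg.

τ/t½ = 56/28 ≈ 2, so f = (1/2)^(56/28) ≈ 0.250000.
Cmin,ss = (D/Vd)·f/(1−f), so D = Cmin,ss·Vd·(1−f)/f.
D = 10 × 10 × (1−f)/f ≈ 10 × 10 × 3.00000 ≈ 300.00 mg.

300 mg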